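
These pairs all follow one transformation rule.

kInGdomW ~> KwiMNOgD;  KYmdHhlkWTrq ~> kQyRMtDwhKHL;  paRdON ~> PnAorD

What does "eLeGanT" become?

The transformation: flip the case of every letter, then take characters alternately from the front and the back (1st, last, 2nd, 2nd-last, ...).
For "eLeGanT", step one produces "ElEgANt"; step two turns that into "EtlNEAg".
(Check on "paRdON": → "PArDon" → "PnAorD" ✓)

EtlNEAg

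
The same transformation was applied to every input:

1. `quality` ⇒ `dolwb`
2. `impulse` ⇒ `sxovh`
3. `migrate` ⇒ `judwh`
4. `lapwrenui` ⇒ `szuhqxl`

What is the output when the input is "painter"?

lqwhu

The pattern: shift every letter 3 places forward in the alphabet (wrapping around), then delete the first 2 characters.
On "painter": the first step gives "sdlqwhu", and the second then gives "lqwhu".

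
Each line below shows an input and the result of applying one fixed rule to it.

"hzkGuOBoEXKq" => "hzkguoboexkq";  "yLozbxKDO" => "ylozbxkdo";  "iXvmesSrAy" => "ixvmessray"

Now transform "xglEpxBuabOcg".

xglepxbuabocg

The transformation: convert every letter to lowercase.
For "xglEpxBuabOcg" the result is "xglepxbuabocg".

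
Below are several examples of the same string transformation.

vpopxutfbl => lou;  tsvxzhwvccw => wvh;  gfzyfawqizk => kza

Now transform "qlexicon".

ne

Looking at the pairs, the operation is to move the last 3 characters to the front (rotate right by 3), then keep one character in every 3, starting at position 3 (positions 3rd, 6th, 9th, ...).
On "qlexicon": the first step gives "conqlexi", and the second then gives "ne".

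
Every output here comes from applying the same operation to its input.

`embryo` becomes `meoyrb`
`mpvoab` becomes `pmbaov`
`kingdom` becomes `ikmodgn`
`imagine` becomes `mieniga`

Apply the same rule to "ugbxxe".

Each output is the input with this applied: move the first 2 characters to the end (rotate left by 2), then reverse the string.
Working it through for "ugbxxe": intermediate "bxxeug", final "guexxb".

guexxb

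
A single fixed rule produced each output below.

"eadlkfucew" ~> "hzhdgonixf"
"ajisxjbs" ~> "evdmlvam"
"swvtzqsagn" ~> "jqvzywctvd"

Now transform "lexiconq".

Each output is the input with this applied: move the last 2 characters to the front (rotate right by 2), then shift every letter 3 places forward in the alphabet (wrapping around).
On "lexiconq": the first step gives "nqlexico", and the second then gives "qtohalfr".

qtohalfr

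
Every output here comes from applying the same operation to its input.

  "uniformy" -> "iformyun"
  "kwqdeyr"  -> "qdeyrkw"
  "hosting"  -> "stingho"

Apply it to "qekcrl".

kcrlqe

In each case the input is transformed by: move the first 2 characters to the end (rotate left by 2).
So "qekcrl" becomes "kcrlqe".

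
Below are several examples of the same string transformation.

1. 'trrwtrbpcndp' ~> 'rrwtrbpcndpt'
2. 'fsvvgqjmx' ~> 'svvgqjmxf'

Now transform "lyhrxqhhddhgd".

yhrxqhhddhgdl

The rule is to move the first character to the end.
On "lyhrxqhhddhgd" that produces "yhrxqhhddhgdl".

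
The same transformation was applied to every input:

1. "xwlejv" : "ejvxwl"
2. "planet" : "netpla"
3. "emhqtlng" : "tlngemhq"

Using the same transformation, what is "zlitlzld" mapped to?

In each case the input is transformed by: swap the front and back halves of the string.
Applying that to "zlitlzld" gives "lzldzlit".

lzldzlit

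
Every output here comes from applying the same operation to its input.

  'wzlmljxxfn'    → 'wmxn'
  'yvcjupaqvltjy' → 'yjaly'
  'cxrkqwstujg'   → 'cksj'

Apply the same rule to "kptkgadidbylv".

kkdbv

The transformation: keep one character in every 3, starting at position 1 (positions 1st, 4th, 7th, ...).
So "kptkgadidbylv" becomes "kkdbv".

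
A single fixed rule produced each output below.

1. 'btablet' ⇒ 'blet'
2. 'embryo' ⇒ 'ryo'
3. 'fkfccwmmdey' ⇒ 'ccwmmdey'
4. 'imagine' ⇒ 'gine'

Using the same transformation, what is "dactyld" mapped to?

Looking at the pairs, the operation is to delete the first 3 characters.
Doing the same to "dactyld": "tyld".

tyld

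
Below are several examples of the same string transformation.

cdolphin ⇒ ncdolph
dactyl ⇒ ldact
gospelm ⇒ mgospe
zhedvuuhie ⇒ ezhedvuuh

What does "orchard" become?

Looking at the pairs, the operation is to move the last 2 characters to the front (rotate right by 2), then delete the first character.
For "orchard", step one produces "rdorcha"; step two turns that into "dorcha".

dorcha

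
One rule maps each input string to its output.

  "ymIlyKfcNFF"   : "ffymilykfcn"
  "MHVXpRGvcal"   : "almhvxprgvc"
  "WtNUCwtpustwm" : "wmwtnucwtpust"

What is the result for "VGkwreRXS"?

Looking at the pairs, the operation is to move the last 2 characters to the front (rotate right by 2), then convert every letter to lowercase.
"VGkwreRXS" → "XSVGkwreR" → "xsvgkwrer".
(Check on "ymIlyKfcNFF": → "FFymIlyKfcN" → "ffymilykfcn" ✓)

xsvgkwrer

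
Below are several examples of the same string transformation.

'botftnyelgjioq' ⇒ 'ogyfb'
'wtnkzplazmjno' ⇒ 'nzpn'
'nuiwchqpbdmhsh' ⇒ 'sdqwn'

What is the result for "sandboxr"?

xds

What's happening: reverse the string, then keep one character in every 3, starting at position 2 (positions 2nd, 5th, 8th, ...).
Starting from "sandboxr": after the first operation, "rxobdnas"; after the second, "xds".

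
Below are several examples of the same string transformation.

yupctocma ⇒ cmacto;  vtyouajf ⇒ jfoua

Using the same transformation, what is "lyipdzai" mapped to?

aipdz

Looking at the pairs, the operation is to delete the first 3 characters, then move the first 3 characters to the end (rotate left by 3).
"lyipdzai" → "pdzai" → "aipdz".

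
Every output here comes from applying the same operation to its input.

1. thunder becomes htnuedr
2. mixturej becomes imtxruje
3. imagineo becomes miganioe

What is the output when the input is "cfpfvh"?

fcfphv

Each output is the input with this applied: swap each adjacent pair of characters (1↔2, 3↔4, ...).
So "cfpfvh" becomes "fcfphv".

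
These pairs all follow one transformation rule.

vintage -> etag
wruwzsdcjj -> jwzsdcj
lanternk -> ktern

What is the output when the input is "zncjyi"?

ijy

What's happening: delete the first 3 characters, then move the last character to the front.
On "zncjyi": the first step gives "jyi", and the second then gives "ijy".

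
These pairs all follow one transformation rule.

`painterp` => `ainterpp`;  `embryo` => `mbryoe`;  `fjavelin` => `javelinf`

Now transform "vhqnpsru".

hqnpsruv

Each output is the input with this applied: move the first character to the end.
For "vhqnpsru" the result is "hqnpsruv".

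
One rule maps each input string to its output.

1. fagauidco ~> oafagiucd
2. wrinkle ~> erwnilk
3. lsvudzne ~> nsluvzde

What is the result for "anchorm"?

mnahcro

The pattern: swap each adjacent pair of characters (1↔2, 3↔4, ...), then move the last character to the front.
Starting from "anchorm": after the first operation, "nahcrom"; after the second, "mnahcro".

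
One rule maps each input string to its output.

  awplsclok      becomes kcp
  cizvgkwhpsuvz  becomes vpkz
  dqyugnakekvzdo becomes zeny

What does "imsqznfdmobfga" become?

Each output is the input with this applied: keep one character in every 3, starting at position 3 (positions 3rd, 6th, 9th, ...), then reverse the string.
"imsqznfdmobfga" → "fmns".
(Check on "dqyugnakekvzdo": → "ynez" → "zeny" ✓)

fmns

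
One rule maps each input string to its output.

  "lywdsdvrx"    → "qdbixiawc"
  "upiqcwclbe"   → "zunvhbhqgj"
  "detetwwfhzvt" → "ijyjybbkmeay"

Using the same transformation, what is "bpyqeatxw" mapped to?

gudvjfycb

Each output is the input with this applied: shift every letter 5 places forward in the alphabet (wrapping around).
"bpyqeatxw" → "gudvjfycb".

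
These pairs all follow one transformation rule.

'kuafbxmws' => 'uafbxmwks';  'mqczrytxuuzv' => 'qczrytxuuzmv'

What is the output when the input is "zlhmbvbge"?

lhmbvbgze

Looking at the pairs, the operation is to swap the first and last characters, then move the first character to the end.
So "zlhmbvbge" becomes "lhmbvbgze".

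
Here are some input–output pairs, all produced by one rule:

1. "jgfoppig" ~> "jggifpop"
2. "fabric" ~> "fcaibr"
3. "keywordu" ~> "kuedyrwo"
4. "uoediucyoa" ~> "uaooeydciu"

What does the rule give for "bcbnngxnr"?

brcnbxngn

The pattern: take characters alternately from the front and the back (1st, last, 2nd, 2nd-last, ...).
On "bcbnngxnr" that produces "brcnbxngn".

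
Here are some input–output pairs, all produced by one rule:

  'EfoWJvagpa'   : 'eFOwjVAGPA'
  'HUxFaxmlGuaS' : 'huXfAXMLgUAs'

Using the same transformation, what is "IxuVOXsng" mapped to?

The rule is to flip the case of every letter.
Doing the same to "IxuVOXsng": "iXUvoxSNG".

iXUvoxSNG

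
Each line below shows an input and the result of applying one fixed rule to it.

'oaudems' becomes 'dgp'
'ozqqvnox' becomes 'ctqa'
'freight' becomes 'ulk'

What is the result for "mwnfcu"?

zix

The pattern: keep every other character starting from the second (positions 2nd, 4th, 6th, ...), then shift every letter 3 places forward in the alphabet (wrapping around).
On "mwnfcu": the first step gives "wfu", and the second then gives "zix".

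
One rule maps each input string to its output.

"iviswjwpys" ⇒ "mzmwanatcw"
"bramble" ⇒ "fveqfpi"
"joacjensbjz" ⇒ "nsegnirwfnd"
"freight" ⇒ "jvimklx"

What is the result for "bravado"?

fvezehs

In each case the input is transformed by: shift every letter 4 places forward in the alphabet (wrapping around).
Doing the same to "bravado": "fvezehs".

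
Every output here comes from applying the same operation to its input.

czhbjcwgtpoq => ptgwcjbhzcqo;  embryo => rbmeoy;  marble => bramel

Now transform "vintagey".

In each case the input is transformed by: move the last 2 characters to the front (rotate right by 2), then reverse the string.
On "vintagey": the first step gives "eyvintag", and the second then gives "gatnivye".

gatnivye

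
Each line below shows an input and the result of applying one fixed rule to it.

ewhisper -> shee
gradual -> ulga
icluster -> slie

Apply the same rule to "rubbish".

The pattern: keep every other character starting from the first (positions 1st, 3rd, 5th, ...), then sort the characters into reverse alphabetical order.
On "rubbish": the first step gives "rbih", and the second then gives "rihb".

rihb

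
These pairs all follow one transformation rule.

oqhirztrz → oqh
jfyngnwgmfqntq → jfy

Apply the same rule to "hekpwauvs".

The transformation: keep only the first 3 characters.
For "hekpwauvs" the result is "hek".

hek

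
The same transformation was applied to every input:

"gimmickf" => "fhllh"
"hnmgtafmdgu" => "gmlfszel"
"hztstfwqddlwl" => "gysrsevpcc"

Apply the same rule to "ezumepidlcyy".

The rule is to shift every letter 1 place backward in the alphabet (wrapping around), then delete the last 3 characters.
"ezumepidlcyy" → "dytldohck".

dytldohck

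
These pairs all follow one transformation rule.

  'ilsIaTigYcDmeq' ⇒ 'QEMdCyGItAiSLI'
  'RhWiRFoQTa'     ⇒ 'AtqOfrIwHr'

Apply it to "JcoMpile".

The rule is to reverse the string, then flip the case of every letter.
For "JcoMpile", step one produces "elipMocJ"; step two turns that into "ELIPmOCj".

ELIPmOCj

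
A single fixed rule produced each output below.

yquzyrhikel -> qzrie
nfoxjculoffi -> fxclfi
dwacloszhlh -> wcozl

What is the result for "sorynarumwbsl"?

oyauws

The pattern: keep every other character starting from the second (positions 2nd, 4th, 6th, ...).
Applying that to "sorynarumwbsl" gives "oyauws".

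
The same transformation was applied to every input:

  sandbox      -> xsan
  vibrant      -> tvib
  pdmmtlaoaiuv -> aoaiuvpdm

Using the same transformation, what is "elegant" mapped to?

Looking at the pairs, the operation is to move the first 3 characters to the end (rotate left by 3), then delete the first 3 characters.
Applying both steps to "elegant": "gantele", then "tele".

tele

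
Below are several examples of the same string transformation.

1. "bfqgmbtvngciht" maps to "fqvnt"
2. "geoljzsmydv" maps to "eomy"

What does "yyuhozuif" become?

yui

Each output is the input with this applied: swap each adjacent pair of characters (1↔2, 3↔4, ...), then keep one character in every 3, starting at position 1 (positions 1st, 4th, 7th, ...).
Applying that to "yyuhozuif" gives "yui".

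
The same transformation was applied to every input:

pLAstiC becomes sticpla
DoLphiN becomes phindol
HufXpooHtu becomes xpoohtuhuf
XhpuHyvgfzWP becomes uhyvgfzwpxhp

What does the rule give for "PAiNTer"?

In each case the input is transformed by: move the first 3 characters to the end (rotate left by 3), then convert every letter to lowercase.
Starting from "PAiNTer": after the first operation, "NTerPAi"; after the second, "nterpai".

nterpai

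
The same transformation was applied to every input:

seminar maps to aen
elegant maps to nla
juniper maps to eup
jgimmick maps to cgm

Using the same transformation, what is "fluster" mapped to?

elt

The rule is to move the last 2 characters to the front (rotate right by 2), then keep one character in every 3, starting at position 1 (positions 1st, 4th, 7th, ...).
Working it through for "fluster": intermediate "erflust", final "elt".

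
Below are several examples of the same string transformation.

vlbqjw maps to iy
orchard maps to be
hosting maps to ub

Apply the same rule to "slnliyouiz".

fy

What's happening: shift every letter 13 places forward in the alphabet (wrapping around) — i.e. ROT13, then keep only the first 2 characters.
For "slnliyouiz" the result is "fy".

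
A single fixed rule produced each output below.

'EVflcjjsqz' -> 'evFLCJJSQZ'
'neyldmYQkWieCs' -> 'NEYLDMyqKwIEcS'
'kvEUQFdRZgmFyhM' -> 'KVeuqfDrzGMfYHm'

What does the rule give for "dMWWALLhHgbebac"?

DmwwallHhGBEBAC

What's happening: flip the case of every letter.
Doing the same to "dMWWALLhHgbebac": "DmwwallHhGBEBAC".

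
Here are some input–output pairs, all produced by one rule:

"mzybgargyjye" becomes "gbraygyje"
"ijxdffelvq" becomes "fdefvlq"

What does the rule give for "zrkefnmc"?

Looking at the pairs, the operation is to delete the first 3 characters, then swap each adjacent pair of characters (1↔2, 3↔4, ...).
Working it through for "zrkefnmc": intermediate "efnmc", final "femnc".
(Check on "ijxdffelvq": → "dffelvq" → "fdefvlq" ✓)

femnc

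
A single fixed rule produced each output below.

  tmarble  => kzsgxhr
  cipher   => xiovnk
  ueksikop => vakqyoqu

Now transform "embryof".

lkshxeu

Rule — move the last character to the front, then shift every letter 6 places forward in the alphabet (wrapping around).
Working it through for "embryof": intermediate "fembryo", final "lkshxeu".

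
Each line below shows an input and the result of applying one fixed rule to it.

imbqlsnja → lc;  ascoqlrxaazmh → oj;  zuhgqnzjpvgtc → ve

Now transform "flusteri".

Rule — shift every letter 2 places forward in the alphabet (wrapping around), then keep only the last 2 characters.
"flusteri" → "hnwuvgtk" → "tk".

tk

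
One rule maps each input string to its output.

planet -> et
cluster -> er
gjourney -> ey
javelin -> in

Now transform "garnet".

et

The pattern: keep only the last 2 characters.
On "garnet" that produces "et".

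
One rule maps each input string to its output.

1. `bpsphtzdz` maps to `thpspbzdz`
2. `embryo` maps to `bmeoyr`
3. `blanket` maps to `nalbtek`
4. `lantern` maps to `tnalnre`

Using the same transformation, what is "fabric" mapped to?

bafcir

Rule — move the last 3 characters to the front (rotate right by 3), then reverse the string.
"fabric" → "ricfab" → "bafcir".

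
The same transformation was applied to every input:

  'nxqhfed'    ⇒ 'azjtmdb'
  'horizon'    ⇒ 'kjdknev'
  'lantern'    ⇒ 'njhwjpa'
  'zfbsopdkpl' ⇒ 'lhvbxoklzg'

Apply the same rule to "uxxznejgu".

cqqttvjaf

Rule — move the last 2 characters to the front (rotate right by 2), then shift every letter 4 places backward in the alphabet (wrapping around).
"uxxznejgu" → "guuxxznej" → "cqqttvjaf".
(Check on "horizon": → "onhoriz" → "kjdknev" ✓)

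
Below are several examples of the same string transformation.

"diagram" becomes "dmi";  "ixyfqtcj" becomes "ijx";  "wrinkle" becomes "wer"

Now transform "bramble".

The pattern: take characters alternately from the front and the back (1st, last, 2nd, 2nd-last, ...), then keep only the first 3 characters.
Working it through for "bramble": intermediate "berlabm", final "ber".

ber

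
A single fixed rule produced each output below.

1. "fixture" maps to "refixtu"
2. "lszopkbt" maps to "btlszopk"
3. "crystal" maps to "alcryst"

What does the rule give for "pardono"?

Each output is the input with this applied: move the last 2 characters to the front (rotate right by 2).
Applying that to "pardono" gives "nopardo".

nopardo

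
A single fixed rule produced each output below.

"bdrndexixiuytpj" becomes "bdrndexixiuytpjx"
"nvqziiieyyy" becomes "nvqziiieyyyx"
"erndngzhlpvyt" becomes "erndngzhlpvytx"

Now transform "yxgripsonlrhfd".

yxgripsonlrhfdx

What's happening: append "x".
Doing the same to "yxgripsonlrhfd": "yxgripsonlrhfdx".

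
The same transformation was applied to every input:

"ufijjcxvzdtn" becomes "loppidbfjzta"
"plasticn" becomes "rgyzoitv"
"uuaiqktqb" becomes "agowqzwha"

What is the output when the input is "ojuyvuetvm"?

paebakzbsu

What's happening: move the first character to the end, then shift every letter 6 places forward in the alphabet (wrapping around).
Applying both steps to "ojuyvuetvm": "juyvuetvmo", then "paebakzbsu".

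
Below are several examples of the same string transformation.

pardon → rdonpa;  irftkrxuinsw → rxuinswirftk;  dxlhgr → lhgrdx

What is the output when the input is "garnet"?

The transformation: swap the front and back halves of the string, then move the last character to the front.
Starting from "garnet": after the first operation, "netgar"; after the second, "rnetga".

rnetga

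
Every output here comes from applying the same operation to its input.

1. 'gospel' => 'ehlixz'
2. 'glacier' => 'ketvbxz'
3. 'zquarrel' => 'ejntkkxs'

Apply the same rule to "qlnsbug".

What's happening: shift every letter 7 places backward in the alphabet (wrapping around), then swap the first and last characters.
On "qlnsbug": the first step gives "jeglunz", and the second then gives "zeglunj".

zeglunj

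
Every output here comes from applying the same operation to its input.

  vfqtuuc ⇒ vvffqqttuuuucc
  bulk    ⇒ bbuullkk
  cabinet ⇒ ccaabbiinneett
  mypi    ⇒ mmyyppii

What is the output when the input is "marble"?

Looking at the pairs, the operation is to double every character.
"marble" → "mmaarrbbllee".

mmaarrbbllee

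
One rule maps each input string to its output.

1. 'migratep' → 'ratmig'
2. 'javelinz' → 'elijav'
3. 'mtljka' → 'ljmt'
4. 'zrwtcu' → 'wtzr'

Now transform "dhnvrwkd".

Rule — delete the last 2 characters, then swap the front and back halves of the string.
On "dhnvrwkd": the first step gives "dhnvrw", and the second then gives "vrwdhn".
(Check on "zrwtcu": → "zrwt" → "wtzr" ✓)

vrwdhn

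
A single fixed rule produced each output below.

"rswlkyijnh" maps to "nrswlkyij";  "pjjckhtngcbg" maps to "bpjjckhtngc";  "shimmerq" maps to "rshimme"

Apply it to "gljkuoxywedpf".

pgljkuoxywed

Each output is the input with this applied: delete the last character, then move the last character to the front.
For "gljkuoxywedpf" the result is "pgljkuoxywed".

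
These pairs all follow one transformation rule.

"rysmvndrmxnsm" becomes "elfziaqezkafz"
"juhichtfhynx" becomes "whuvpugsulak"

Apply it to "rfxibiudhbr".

The pattern: shift every letter 13 places forward in the alphabet (wrapping around) — i.e. ROT13.
So "rfxibiudhbr" becomes "eskvovhquoe".

eskvovhquoe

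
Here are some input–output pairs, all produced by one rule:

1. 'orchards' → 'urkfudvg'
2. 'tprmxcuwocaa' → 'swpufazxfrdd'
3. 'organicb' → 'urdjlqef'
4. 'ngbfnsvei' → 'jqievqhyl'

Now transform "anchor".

What's happening: shift every letter 3 places forward in the alphabet (wrapping around), then swap each adjacent pair of characters (1↔2, 3↔4, ...).
For "anchor" the result is "qdkfur".

qdkfur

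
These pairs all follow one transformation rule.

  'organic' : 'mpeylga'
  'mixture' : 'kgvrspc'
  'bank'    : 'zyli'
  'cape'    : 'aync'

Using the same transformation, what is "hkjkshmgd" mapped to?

fihiqfkeb

Each output is the input with this applied: shift every letter 2 places backward in the alphabet (wrapping around).
Applying that to "hkjkshmgd" gives "fihiqfkeb".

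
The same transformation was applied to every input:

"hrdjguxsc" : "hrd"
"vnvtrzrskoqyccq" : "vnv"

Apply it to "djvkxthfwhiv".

djv

The rule is to keep only the first 3 characters.
Applying that to "djvkxthfwhiv" gives "djv".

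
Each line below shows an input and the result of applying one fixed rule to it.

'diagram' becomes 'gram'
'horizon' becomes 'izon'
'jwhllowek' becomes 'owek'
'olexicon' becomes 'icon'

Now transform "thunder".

Each output is the input with this applied: keep only the last 4 characters.
For "thunder" the result is "nder".

nder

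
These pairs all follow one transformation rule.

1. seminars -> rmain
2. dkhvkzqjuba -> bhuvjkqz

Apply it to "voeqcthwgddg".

dedqgcwth

The rule is to take characters alternately from the front and the back (1st, last, 2nd, 2nd-last, ...), then delete the first 3 characters.
"voeqcthwgddg" → "vgodedqgcwth" → "dedqgcwth".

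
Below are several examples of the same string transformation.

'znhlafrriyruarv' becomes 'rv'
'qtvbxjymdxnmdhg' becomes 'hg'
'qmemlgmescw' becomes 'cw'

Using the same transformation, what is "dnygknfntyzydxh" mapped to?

Rule — keep only the last 2 characters.
So "dnygknfntyzydxh" becomes "xh".

xh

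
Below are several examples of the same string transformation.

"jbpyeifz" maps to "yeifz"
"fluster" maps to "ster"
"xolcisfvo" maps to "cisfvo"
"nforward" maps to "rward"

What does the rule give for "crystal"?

Looking at the pairs, the operation is to delete the first 3 characters.
So "crystal" becomes "stal".

stal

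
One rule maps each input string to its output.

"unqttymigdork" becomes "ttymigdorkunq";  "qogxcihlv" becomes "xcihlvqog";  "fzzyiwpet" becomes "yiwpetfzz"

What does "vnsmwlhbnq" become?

mwlhbnqvns

What's happening: move the first 3 characters to the end (rotate left by 3).
"vnsmwlhbnq" → "mwlhbnqvns".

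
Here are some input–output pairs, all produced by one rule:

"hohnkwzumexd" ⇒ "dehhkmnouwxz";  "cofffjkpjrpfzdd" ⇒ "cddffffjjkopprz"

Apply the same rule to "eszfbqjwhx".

What's happening: sort the characters into alphabetical order.
On "eszfbqjwhx" that produces "befhjqswxz".

befhjqswxz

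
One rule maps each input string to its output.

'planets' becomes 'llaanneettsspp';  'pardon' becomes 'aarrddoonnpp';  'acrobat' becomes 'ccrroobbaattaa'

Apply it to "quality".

uuaalliittyyqq

In each case the input is transformed by: move the first character to the end, then double every character.
Applying that to "quality" gives "uuaalliittyyqq".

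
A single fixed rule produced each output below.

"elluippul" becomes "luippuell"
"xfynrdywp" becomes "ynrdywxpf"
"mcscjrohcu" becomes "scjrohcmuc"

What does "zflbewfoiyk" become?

Each output is the input with this applied: swap the first and last characters, then move the first 2 characters to the end (rotate left by 2).
Doing the same to "zflbewfoiyk": "lbewfoiyzkf".

lbewfoiyzkf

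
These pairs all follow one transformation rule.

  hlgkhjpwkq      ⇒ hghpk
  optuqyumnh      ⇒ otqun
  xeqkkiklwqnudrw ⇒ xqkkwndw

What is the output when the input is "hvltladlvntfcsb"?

hlldvtcb

The transformation: keep every other character starting from the first (positions 1st, 3rd, 5th, ...).
"hvltladlvntfcsb" → "hlldvtcb".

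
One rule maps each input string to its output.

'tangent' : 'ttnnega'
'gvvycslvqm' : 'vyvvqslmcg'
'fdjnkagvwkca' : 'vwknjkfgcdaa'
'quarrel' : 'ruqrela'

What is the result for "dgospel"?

psloegd

The rule is to sort the characters into reverse alphabetical order, then swap each adjacent pair of characters (1↔2, 3↔4, ...).
Applying both steps to "dgospel": "spolged", then "psloegd".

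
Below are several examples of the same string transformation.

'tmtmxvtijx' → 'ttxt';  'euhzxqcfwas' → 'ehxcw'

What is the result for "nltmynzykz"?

The rule is to keep every other character starting from the first (positions 1st, 3rd, 5th, ...), then delete the last character.
Applying both steps to "nltmynzykz": "ntyzk", then "ntyz".

ntyz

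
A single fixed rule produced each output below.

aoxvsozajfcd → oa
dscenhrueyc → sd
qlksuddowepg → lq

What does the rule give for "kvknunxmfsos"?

vk

What's happening: swap each adjacent pair of characters (1↔2, 3↔4, ...), then keep only the first 2 characters.
"kvknunxmfsos" → "vknknumxsfso" → "vk".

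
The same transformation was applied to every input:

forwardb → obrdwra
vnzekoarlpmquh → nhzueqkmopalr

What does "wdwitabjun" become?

dnwuijtba

The rule is to delete the first character, then take characters alternately from the front and the back (1st, last, 2nd, 2nd-last, ...).
"wdwitabjun" → "dwitabjun" → "dnwuijtba".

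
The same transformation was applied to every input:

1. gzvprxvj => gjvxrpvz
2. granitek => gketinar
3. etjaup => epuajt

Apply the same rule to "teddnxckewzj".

In each case the input is transformed by: move the first character to the end, then reverse the string.
"teddnxckewzj" → "tjzwekcxndde".

tjzwekcxndde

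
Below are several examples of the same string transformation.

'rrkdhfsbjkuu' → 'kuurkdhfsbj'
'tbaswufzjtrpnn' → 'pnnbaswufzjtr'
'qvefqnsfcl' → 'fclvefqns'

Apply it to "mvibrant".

antvibr

What's happening: delete the first character, then move the last 3 characters to the front (rotate right by 3).
Applying both steps to "mvibrant": "vibrant", then "antvibr".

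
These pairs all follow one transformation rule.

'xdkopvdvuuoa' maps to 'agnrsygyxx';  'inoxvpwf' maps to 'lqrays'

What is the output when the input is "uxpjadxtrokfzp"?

xasmdgawurni

The transformation: shift every letter 3 places forward in the alphabet (wrapping around), then delete the last 2 characters.
For "uxpjadxtrokfzp", step one produces "xasmdgawurnics"; step two turns that into "xasmdgawurni".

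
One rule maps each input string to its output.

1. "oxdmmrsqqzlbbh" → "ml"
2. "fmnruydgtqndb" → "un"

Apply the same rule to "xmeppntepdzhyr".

pz

What's happening: keep every other character starting from the first (positions 1st, 3rd, 5th, ...), then keep one character in every 3, starting at position 3 (positions 3rd, 6th, 9th, ...).
On "xmeppntepdzhyr": the first step gives "xeptpzy", and the second then gives "pz".
(Check on "oxdmmrsqqzlbbh": → "odmsqlb" → "ml" ✓)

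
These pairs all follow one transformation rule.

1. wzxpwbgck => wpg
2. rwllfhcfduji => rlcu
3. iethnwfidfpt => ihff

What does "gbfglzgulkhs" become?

gggk

The rule is to keep one character in every 3, starting at position 1 (positions 1st, 4th, 7th, ...).
For "gbfglzgulkhs" the result is "gggk".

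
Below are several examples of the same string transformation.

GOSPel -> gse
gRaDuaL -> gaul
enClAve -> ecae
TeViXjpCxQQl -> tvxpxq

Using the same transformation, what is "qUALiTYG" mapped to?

Each output is the input with this applied: keep every other character starting from the first (positions 1st, 3rd, 5th, ...), then convert every letter to lowercase.
On "qUALiTYG": the first step gives "qAiY", and the second then gives "qaiy".

qaiy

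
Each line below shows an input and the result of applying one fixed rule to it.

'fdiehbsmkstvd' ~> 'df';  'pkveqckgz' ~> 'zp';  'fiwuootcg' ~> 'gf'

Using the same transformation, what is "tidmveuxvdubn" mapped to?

nt

Looking at the pairs, the operation is to move the last character to the front, then keep only the first 2 characters.
"tidmveuxvdubn" → "ntidmveuxvdub" → "nt".
(Check on "fiwuootcg": → "gfiwuootc" → "gf" ✓)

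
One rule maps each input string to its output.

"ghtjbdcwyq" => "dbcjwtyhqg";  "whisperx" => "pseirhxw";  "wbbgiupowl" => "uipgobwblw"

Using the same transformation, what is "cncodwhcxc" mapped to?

Each output is the input with this applied: swap the front and back halves of the string, then take characters alternately from the front and the back (1st, last, 2nd, 2nd-last, ...).
Doing the same to "cncodwhcxc": "wdhoccxncc".
(Check on "wbbgiupowl": → "upowlwbbgi" → "uipgobwblw" ✓)

wdhoccxncc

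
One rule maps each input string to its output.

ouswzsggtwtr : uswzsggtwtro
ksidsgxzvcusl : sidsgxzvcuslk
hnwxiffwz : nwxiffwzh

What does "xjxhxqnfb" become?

Rule — move the first character to the end.
Applying that to "xjxhxqnfb" gives "jxhxqnfbx".

jxhxqnfbx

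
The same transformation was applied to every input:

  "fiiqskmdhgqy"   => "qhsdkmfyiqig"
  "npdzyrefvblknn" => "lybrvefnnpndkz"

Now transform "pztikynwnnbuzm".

bknynnwpmzztui

The transformation: take characters alternately from the front and the back (1st, last, 2nd, 2nd-last, ...), then swap the front and back halves of the string.
"pztikynwnnbuzm" → "pmzztuibknynnw" → "bknynnwpmzztui".
(Check on "npdzyrefvblknn": → "nnpndkzlybrvef" → "lybrvefnnpndkz" ✓)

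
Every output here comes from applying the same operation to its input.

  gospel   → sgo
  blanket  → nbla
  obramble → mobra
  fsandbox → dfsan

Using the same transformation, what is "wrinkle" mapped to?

The transformation: delete the last 3 characters, then move the last character to the front.
Starting from "wrinkle": after the first operation, "wrin"; after the second, "nwri".

nwri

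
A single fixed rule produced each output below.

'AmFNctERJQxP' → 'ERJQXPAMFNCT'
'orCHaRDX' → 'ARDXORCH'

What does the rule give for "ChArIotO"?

Each output is the input with this applied: swap the front and back halves of the string, then convert every letter to uppercase.
On "ChArIotO": the first step gives "IotOChAr", and the second then gives "IOTOCHAR".

IOTOCHAR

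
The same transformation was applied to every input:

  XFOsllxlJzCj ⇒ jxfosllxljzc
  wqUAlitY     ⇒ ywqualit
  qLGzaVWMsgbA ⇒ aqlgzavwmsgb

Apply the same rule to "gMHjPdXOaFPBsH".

hgmhjpdxoafpbs

What's happening: move the last character to the front, then convert every letter to lowercase.
Working it through for "gMHjPdXOaFPBsH": intermediate "HgMHjPdXOaFPBs", final "hgmhjpdxoafpbs".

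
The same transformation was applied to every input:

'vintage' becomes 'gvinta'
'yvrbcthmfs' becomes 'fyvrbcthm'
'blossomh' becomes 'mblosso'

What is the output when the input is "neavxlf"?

lneavx

Each output is the input with this applied: delete the last character, then move the last character to the front.
"neavxlf" → "neavxl" → "lneavx".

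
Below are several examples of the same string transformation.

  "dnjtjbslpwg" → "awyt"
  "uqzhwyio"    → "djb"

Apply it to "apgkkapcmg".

cxp

The rule is to keep one character in every 3, starting at position 2 (positions 2nd, 5th, 8th, ...), then shift every letter 13 places forward in the alphabet (wrapping around) — i.e. ROT13.
For "apgkkapcmg", step one produces "pkc"; step two turns that into "cxp".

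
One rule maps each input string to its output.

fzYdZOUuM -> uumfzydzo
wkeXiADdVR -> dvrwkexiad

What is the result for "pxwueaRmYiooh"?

Each output is the input with this applied: move the last 3 characters to the front (rotate right by 3), then convert every letter to lowercase.
Starting from "pxwueaRmYiooh": after the first operation, "oohpxwueaRmYi"; after the second, "oohpxwuearmyi".
(Check on "fzYdZOUuM": → "UuMfzYdZO" → "uumfzydzo" ✓)

oohpxwuearmyi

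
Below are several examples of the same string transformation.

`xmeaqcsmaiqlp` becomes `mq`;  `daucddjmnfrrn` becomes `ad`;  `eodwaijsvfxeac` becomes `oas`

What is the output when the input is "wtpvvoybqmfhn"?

Rule — keep one character in every 3, starting at position 2 (positions 2nd, 5th, 8th, ...), then delete the last 2 characters.
Working it through for "wtpvvoybqmfhn": intermediate "tvbf", final "tv".

tv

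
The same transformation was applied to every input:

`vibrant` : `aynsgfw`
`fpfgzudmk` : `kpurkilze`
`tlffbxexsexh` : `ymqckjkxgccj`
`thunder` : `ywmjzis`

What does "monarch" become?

rmthswf

What's happening: take characters alternately from the front and the back (1st, last, 2nd, 2nd-last, ...), then shift every letter 5 places forward in the alphabet (wrapping around).
On "monarch": the first step gives "mhocnra", and the second then gives "rmthswf".
(Check on "thunder": → "trheudn" → "ywmjzis" ✓)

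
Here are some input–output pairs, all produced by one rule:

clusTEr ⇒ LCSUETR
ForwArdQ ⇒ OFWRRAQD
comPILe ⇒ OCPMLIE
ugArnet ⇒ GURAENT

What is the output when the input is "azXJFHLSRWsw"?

In each case the input is transformed by: swap each adjacent pair of characters (1↔2, 3↔4, ...), then convert every letter to uppercase.
Working it through for "azXJFHLSRWsw": intermediate "zaJXHFSLWRws", final "ZAJXHFSLWRWS".

ZAJXHFSLWRWS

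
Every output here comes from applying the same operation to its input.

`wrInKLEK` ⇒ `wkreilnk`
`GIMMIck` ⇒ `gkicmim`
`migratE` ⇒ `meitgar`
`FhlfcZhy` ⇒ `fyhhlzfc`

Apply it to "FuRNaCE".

Looking at the pairs, the operation is to take characters alternately from the front and the back (1st, last, 2nd, 2nd-last, ...), then convert every letter to lowercase.
Working it through for "FuRNaCE": intermediate "FEuCRaN", final "feucran".

feucran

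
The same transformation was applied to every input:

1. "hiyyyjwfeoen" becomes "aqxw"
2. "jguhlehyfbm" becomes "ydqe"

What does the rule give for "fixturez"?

amr

Each output is the input with this applied: shift every letter 8 places backward in the alphabet (wrapping around), then keep one character in every 3, starting at position 2 (positions 2nd, 5th, 8th, ...).
"fixturez" → "amr".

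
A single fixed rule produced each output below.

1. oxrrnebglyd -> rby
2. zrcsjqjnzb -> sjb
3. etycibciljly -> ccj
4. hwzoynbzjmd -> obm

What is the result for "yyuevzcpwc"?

What's happening: delete the first 3 characters, then keep one character in every 3, starting at position 1 (positions 1st, 4th, 7th, ...).
On "yyuevzcpwc": the first step gives "evzcpwc", and the second then gives "ecc".

ecc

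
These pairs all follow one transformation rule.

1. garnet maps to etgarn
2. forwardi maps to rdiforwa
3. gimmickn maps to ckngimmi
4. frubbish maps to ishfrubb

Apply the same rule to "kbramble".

In each case the input is transformed by: swap the front and back halves of the string, then move the first character to the end.
On "kbramble": the first step gives "mblekbra", and the second then gives "blekbram".

blekbram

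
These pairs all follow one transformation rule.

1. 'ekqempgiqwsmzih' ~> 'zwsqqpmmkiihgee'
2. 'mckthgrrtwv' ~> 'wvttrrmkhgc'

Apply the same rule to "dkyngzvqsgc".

What's happening: sort the characters into reverse alphabetical order.
"dkyngzvqsgc" → "zyvsqnkggdc".

zyvsqnkggdc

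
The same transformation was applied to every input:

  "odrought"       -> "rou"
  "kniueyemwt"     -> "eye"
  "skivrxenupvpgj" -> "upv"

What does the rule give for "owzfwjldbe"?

In each case the input is transformed by: delete the last 3 characters, then keep only the last 3 characters.
"owzfwjldbe" → "owzfwjl" → "wjl".

wjl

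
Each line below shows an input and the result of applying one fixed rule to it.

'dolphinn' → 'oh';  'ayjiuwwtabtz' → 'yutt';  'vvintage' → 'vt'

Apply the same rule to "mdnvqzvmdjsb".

dqms

Each output is the input with this applied: delete the last character, then keep one character in every 3, starting at position 2 (positions 2nd, 5th, 8th, ...).
Starting from "mdnvqzvmdjsb": after the first operation, "mdnvqzvmdjs"; after the second, "dqms".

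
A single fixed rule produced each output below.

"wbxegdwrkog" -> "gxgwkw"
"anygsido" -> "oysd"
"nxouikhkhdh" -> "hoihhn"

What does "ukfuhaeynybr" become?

rfhenb

Looking at the pairs, the operation is to swap the first and last characters, then keep every other character starting from the first (positions 1st, 3rd, 5th, ...).
"ukfuhaeynybr" → "rkfuhaeynybu" → "rfhenb".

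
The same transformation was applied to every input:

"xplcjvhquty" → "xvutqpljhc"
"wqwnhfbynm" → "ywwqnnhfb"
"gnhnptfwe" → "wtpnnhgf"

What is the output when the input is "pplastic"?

tspplia

Each output is the input with this applied: delete the last character, then sort the characters into reverse alphabetical order.
So "pplastic" becomes "tspplia".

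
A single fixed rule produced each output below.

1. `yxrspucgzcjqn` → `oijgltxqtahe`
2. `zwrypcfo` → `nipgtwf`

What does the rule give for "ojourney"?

In each case the input is transformed by: delete the first character, then shift every letter 9 places backward in the alphabet (wrapping around).
For "ojourney", step one produces "journey"; step two turns that into "aflievp".

aflievp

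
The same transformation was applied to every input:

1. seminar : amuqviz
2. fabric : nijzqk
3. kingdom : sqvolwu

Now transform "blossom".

jtwaawu

The pattern: shift every letter 8 places forward in the alphabet (wrapping around).
Applying that to "blossom" gives "jtwaawu".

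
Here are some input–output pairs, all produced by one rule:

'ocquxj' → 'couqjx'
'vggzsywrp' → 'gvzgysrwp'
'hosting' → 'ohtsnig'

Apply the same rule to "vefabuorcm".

evafubromc

In each case the input is transformed by: swap each adjacent pair of characters (1↔2, 3↔4, ...).
On "vefabuorcm" that produces "evafubromc".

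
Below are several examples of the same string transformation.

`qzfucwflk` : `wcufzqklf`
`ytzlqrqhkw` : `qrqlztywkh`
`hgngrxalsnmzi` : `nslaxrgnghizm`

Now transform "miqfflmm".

ffqimmml

Rule — reverse the string, then move the first 3 characters to the end (rotate left by 3).
Applying both steps to "miqfflmm": "mmlffqim", then "ffqimmml".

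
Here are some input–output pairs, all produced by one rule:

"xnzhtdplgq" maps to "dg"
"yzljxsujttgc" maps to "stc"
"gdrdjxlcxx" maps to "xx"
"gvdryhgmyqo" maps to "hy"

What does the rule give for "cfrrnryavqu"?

The transformation: delete the first 3 characters, then keep one character in every 3, starting at position 3 (positions 3rd, 6th, 9th, ...).
"cfrrnryavqu" → "rnryavqu" → "rv".

rv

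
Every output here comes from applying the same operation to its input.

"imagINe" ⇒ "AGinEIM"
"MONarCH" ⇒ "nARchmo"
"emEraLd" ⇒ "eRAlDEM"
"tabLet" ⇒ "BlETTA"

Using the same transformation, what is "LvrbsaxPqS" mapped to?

RBSAXpQslV

Looking at the pairs, the operation is to move the first 2 characters to the end (rotate left by 2), then flip the case of every letter.
Starting from "LvrbsaxPqS": after the first operation, "rbsaxPqSLv"; after the second, "RBSAXpQslV".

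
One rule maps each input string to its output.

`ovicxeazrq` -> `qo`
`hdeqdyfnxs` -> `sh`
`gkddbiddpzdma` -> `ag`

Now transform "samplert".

ts

What's happening: move the last character to the front, then keep only the first 2 characters.
Working it through for "samplert": intermediate "tsampler", final "ts".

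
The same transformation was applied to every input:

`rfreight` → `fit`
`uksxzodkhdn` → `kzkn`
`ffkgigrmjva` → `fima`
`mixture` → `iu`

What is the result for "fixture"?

What's happening: keep one character in every 3, starting at position 2 (positions 2nd, 5th, 8th, ...).
"fixture" → "iu".

iu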